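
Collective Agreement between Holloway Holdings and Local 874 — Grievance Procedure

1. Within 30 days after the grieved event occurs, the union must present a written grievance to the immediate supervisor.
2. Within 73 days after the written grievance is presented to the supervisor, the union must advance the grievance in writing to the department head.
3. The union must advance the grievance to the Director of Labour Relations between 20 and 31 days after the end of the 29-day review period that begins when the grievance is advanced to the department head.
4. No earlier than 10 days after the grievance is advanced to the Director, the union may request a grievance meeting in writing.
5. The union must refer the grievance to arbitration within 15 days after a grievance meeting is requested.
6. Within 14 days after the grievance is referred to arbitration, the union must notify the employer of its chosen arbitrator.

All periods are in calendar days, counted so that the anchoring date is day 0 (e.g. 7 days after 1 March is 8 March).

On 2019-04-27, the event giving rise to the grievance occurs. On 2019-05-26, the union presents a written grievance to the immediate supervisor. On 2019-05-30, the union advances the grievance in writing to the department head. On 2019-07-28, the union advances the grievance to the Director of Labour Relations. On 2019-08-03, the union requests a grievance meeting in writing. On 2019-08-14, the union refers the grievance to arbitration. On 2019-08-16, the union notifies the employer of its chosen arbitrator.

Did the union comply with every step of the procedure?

No

Step 1: 30 days after 2019-04-27 (when the grieved event occurs) is 2019-05-27; done 2019-05-26 — timely.
Step 2: 73 days after 2019-05-26 (when the written grievance is presented to the supervisor) is 2019-08-07; completed 2019-05-30, before the deadline.
Step 3: the window is 20–31 days after 2019-06-28 (end of the 29-day review period, which began when the grievance is advanced to the department head on 2019-05-30), so 2019-07-18 through 2019-07-29; done 2019-07-28, which is between those dates.
Step 4: the earliest permitted date is 10 days after 2019-07-28 (when the grievance is advanced to the Director), i.e. 2019-08-07; done 2019-08-03 — 4 days too early.
Later steps need not be reached.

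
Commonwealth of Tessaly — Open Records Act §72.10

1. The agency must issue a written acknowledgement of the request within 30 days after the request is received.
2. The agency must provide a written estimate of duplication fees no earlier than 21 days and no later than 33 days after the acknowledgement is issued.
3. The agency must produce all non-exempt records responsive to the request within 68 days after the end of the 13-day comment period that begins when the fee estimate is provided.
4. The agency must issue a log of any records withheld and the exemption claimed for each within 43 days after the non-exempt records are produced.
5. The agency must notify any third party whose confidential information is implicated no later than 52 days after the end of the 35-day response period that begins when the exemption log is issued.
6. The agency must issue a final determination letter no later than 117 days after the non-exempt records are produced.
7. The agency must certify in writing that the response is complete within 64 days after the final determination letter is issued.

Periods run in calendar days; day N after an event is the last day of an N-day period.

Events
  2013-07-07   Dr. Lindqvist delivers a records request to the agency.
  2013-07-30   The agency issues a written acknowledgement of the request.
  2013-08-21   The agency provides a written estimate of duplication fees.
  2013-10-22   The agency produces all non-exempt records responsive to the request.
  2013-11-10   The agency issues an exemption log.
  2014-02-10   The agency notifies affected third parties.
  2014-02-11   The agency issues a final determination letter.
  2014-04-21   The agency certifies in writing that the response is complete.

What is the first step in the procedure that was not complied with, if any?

Step 5

Step 1: 30 days after 2013-07-07 (when the request is received) is 2013-08-06; done 2013-07-30 — timely.
Step 2: the window is 21–33 days after 2013-07-30 (when the acknowledgement is issued), so 2013-08-20 through 2013-09-01; 2013-08-21 falls inside that range.
Step 3: 68 days after 2013-09-03 (end of the 13-day comment period, which began when the fee estimate is provided on 2013-08-21) is 2013-11-10; done 2013-10-22 — timely.
Step 4: 43 days after 2013-10-22 (when the non-exempt records are produced) is 2013-12-04; completed 2013-11-10, before the deadline.
Step 5: 52 days after 2013-12-15 (end of the 35-day response period, which began when the exemption log is issued on 2013-11-10) is 2014-02-05; done 2014-02-10 — 5 days late.
The procedure was therefore not followed at step 5.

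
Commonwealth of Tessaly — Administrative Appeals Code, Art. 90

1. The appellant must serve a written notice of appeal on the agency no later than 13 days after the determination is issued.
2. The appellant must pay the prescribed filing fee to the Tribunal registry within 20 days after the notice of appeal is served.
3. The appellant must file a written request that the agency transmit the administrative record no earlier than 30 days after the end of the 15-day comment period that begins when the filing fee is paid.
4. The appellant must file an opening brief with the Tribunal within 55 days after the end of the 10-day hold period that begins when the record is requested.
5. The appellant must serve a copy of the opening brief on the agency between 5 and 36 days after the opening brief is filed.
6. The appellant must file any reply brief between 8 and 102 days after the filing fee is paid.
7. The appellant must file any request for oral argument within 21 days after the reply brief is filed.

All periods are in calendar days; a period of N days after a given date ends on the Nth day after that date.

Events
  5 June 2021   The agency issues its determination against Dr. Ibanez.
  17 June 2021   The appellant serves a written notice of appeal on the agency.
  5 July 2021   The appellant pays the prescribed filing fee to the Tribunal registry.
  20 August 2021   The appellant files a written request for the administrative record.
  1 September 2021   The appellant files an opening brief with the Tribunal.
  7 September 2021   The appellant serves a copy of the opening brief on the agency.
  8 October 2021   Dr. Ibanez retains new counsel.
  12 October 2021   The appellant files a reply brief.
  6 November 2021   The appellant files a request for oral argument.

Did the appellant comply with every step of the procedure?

(1) due by 5 June 2021 + 13 days = 18 June 2021; 17 June 2021 is within that limit.
(2) due by 17 June 2021 + 20 days = 7 July 2021; done 5 July 2021 — timely.
(3) permitted from 20 July 2021 + 30 days = 19 August 2021 onward; 20 August 2021 is on or after that date.
(4) due by 30 August 2021 + 55 days = 24 October 2021; done 1 September 2021 — timely.
(5) the permitted window runs from 1 September 2021 + 5 = 6 September 2021 to 1 September 2021 + 36 = 7 October 2021; 7 September 2021 falls inside that range.
(6) the permitted window runs from 5 July 2021 + 8 = 13 July 2021 to 5 July 2021 + 102 = 15 October 2021; done 12 October 2021 — within the window.
(7) due by 12 October 2021 + 21 days = 2 November 2021; not done until 6 November 2021, 4 days after the deadline.
That is the first point of non-compliance.

No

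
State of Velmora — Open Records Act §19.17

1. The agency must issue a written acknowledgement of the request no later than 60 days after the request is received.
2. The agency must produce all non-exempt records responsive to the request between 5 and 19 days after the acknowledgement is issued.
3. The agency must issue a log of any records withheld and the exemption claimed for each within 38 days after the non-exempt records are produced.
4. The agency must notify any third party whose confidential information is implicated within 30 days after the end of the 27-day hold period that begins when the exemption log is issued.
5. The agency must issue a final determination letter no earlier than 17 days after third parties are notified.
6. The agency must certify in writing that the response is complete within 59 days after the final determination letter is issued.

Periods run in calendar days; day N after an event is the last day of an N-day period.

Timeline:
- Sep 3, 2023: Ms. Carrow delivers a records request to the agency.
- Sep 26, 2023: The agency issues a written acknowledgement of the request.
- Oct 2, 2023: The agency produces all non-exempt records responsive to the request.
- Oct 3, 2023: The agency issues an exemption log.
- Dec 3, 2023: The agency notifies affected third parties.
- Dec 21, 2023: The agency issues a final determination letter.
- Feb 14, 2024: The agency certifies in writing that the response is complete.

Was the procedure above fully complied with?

Step 1: 60 days after Sep 3, 2023 (when the request is received) is Nov 2, 2023; done Sep 26, 2023 — timely.
Step 2: the window is 5–19 days after Sep 26, 2023 (when the acknowledgement is issued), so Oct 1, 2023 through Oct 15, 2023; done Oct 2, 2023, which is between those dates.
Step 3: 38 days after Oct 2, 2023 (when the non-exempt records are produced) is Nov 9, 2023; completed Oct 3, 2023, before the deadline.
Step 4: 30 days after Oct 30, 2023 (end of the 27-day hold period, which began when the exemption log is issued on Oct 3, 2023) is Nov 29, 2023; Dec 3, 2023 misses that deadline by 4 days.
That is the first point of non-compliance.

No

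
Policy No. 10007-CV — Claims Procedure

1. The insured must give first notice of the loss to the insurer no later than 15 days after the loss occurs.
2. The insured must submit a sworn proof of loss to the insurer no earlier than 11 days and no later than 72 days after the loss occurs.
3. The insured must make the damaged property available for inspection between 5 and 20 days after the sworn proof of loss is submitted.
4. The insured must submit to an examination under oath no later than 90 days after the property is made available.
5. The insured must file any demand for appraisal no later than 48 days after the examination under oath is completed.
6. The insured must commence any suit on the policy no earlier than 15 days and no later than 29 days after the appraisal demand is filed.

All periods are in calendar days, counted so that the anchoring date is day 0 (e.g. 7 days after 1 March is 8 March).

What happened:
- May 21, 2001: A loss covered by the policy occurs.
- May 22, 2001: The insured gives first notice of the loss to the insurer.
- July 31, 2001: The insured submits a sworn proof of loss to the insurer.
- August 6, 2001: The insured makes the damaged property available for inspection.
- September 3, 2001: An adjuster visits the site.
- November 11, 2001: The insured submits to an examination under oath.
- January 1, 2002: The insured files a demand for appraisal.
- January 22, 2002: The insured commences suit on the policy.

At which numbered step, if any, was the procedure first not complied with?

Step 1 — counting 15 days from May 21, 2001 (when the loss occurs) gives a deadline of June 5, 2001; May 22, 2001 is within that limit.
Step 2 — 11 and 72 days from May 21, 2001 (when the loss occurs) are June 1, 2001 and August 1, 2001 respectively; done July 31, 2001 — within the window.
Step 3 — 5 and 20 days from July 31, 2001 (when the sworn proof of loss is submitted) are August 5, 2001 and August 20, 2001 respectively; August 6, 2001 falls inside that range.
Step 4 — counting 90 days from August 6, 2001 (when the property is made available) gives a deadline of November 4, 2001; November 11, 2001 misses that deadline by 7 days.
Later steps need not be reached.

Step 4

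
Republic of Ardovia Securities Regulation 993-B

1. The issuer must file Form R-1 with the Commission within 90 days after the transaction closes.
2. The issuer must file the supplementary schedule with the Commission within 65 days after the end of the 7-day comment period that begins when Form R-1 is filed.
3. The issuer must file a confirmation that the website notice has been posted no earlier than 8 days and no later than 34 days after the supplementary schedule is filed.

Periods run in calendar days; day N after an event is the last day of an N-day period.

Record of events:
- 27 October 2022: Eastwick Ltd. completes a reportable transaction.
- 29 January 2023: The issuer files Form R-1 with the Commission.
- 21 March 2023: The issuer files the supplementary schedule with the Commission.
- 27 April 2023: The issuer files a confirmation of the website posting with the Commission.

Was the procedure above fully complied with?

Step 1: 90 days after 27 October 2022 (when the transaction closes) is 25 January 2023; done 29 January 2023 — 4 days late.
The procedure was therefore not followed at step 1.

No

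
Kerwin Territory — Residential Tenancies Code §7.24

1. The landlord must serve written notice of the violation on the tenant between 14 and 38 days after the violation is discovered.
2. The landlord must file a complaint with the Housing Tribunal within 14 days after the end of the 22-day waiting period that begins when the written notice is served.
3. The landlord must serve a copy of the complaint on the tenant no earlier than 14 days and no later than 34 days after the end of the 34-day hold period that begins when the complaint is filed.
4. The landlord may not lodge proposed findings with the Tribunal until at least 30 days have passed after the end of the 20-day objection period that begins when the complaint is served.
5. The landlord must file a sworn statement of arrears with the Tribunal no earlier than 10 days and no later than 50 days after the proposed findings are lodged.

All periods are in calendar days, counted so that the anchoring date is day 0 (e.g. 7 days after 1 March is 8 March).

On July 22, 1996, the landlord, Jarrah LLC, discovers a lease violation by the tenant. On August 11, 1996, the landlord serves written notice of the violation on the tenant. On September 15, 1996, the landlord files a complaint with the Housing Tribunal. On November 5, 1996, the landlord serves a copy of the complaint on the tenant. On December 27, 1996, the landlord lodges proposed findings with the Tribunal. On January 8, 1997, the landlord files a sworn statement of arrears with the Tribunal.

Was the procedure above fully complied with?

Yes

Step 1: the window is 14–38 days after July 22, 1996 (when the violation is discovered), so August 5, 1996 through August 29, 1996; done August 11, 1996, which is between those dates.
Step 2: 14 days after September 2, 1996 (end of the 22-day waiting period, which began when the written notice is served on August 11, 1996) is September 16, 1996; completed September 15, 1996, before the deadline.
Step 3: the window is 14–34 days after October 19, 1996 (end of the 34-day hold period, which began when the complaint is filed on September 15, 1996), so November 2, 1996 through November 22, 1996; done November 5, 1996 — within the window.
Step 4: the earliest permitted date is 30 days after November 25, 1996 (end of the 20-day objection period, which began when the complaint is served on November 5, 1996), i.e. December 25, 1996; done December 27, 1996, after the minimum wait.
Step 5: the window is 10–50 days after December 27, 1996 (when the proposed findings are lodged), so January 6, 1997 through February 15, 1997; January 8, 1997 falls inside that range.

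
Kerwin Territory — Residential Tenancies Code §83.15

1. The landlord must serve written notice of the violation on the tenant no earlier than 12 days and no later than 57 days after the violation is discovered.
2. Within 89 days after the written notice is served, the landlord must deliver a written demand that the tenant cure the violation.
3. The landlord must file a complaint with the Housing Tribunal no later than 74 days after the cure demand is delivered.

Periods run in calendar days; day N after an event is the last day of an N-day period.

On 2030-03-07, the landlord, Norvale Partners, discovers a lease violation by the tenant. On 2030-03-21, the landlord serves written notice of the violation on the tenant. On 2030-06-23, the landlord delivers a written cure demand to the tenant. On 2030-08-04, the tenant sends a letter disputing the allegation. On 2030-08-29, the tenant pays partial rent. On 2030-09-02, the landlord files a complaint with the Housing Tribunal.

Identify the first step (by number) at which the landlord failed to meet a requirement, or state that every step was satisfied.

(1) the permitted window runs from 2030-03-07 + 12 = 2030-03-19 to 2030-03-07 + 57 = 2030-05-03; done 2030-03-21 — within the window.
(2) due by 2030-03-21 + 89 days = 2030-06-18; 2030-06-23 misses that deadline by 5 days.
That is the first point of non-compliance.

Step 2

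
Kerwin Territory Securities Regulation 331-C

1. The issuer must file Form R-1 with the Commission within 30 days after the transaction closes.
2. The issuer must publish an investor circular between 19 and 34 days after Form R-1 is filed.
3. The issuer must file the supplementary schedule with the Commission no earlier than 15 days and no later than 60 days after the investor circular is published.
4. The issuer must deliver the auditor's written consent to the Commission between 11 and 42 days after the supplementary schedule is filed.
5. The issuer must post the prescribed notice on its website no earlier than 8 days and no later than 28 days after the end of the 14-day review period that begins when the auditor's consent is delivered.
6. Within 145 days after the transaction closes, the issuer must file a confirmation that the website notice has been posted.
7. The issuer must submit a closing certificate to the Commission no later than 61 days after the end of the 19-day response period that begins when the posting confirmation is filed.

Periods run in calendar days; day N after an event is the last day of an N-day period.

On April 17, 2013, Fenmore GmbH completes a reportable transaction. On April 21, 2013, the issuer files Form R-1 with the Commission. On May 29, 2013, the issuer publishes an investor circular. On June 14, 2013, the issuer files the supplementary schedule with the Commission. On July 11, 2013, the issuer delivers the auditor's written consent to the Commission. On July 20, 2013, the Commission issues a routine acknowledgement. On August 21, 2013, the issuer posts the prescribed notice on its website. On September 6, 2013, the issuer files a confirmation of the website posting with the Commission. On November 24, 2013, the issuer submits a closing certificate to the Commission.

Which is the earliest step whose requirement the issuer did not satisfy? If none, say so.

Step 1 — counting 30 days from April 17, 2013 (when the transaction closes) gives a deadline of May 17, 2013; April 21, 2013 is within that limit.
Step 2 — 19 and 34 days from April 21, 2013 (when Form R-1 is filed) are May 10, 2013 and May 25, 2013 respectively; May 29, 2013 is 4 days past the end of the window.
No need to go further; step 2 was not satisfied.

Step 2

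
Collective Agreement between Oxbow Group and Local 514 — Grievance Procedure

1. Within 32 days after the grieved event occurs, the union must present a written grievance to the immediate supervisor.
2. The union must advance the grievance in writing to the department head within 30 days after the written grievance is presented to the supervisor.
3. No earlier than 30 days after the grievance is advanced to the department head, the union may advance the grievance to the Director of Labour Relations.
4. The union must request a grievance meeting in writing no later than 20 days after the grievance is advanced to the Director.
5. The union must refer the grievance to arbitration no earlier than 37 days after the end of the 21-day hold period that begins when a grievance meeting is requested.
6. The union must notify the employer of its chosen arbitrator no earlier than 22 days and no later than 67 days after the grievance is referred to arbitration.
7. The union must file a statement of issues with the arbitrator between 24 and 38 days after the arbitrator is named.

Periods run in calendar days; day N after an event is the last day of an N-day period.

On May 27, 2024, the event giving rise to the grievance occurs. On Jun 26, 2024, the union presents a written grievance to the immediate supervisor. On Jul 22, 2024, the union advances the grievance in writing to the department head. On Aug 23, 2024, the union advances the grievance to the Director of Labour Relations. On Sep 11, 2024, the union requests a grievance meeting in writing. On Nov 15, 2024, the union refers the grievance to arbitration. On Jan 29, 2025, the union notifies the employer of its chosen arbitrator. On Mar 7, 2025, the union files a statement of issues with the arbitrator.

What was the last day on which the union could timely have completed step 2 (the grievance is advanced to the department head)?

Jul 26, 2024

Step 2 runs from Jun 26, 2024, when the written grievance is presented to the supervisor. 30 days after Jun 26, 2024 is Jul 26, 2024.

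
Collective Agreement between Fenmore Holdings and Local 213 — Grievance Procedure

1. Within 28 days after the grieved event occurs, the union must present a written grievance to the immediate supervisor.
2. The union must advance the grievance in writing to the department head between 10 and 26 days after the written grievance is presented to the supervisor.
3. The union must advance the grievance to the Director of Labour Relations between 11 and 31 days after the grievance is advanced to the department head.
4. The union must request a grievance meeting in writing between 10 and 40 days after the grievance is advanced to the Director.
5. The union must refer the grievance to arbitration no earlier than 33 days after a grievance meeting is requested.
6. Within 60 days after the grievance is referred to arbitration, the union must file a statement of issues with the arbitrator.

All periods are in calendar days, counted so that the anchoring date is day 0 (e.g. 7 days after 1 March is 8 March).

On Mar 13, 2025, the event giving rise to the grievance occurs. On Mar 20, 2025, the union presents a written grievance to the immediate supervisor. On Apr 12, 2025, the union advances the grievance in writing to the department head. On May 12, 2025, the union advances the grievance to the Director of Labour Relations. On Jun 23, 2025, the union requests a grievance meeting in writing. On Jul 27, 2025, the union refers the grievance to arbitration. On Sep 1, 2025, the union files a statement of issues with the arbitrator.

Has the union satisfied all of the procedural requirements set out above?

(1) due by Mar 13, 2025 + 28 days = Apr 10, 2025; Mar 20, 2025 is within that limit.
(2) the permitted window runs from Mar 20, 2025 + 10 = Mar 30, 2025 to Mar 20, 2025 + 26 = Apr 15, 2025; Apr 12, 2025 falls inside that range.
(3) the permitted window runs from Apr 12, 2025 + 11 = Apr 23, 2025 to Apr 12, 2025 + 31 = May 13, 2025; May 12, 2025 falls inside that range.
(4) the permitted window runs from May 12, 2025 + 10 = May 22, 2025 to May 12, 2025 + 40 = Jun 21, 2025; done Jun 23, 2025 — 2 days after the window closed.
Later steps need not be reached.

No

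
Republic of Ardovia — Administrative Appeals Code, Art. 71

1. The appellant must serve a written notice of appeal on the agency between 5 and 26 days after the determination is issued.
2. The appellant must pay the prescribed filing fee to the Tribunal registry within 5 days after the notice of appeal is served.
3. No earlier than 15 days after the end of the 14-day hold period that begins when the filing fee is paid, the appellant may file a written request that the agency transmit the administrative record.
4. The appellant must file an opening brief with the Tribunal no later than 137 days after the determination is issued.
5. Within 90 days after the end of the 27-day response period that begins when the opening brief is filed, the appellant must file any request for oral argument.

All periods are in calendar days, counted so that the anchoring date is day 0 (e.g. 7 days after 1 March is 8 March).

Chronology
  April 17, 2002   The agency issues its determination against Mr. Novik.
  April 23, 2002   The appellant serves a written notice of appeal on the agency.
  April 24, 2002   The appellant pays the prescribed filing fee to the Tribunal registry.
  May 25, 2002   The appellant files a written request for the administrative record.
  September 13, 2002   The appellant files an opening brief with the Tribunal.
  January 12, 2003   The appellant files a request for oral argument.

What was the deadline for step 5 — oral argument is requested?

The opening brief is filed on September 13, 2002; the 27-day response period therefore ends October 10, 2002, and step 5 runs from that date. 90 days after October 10, 2002 is January 8, 2003.

January 8, 2003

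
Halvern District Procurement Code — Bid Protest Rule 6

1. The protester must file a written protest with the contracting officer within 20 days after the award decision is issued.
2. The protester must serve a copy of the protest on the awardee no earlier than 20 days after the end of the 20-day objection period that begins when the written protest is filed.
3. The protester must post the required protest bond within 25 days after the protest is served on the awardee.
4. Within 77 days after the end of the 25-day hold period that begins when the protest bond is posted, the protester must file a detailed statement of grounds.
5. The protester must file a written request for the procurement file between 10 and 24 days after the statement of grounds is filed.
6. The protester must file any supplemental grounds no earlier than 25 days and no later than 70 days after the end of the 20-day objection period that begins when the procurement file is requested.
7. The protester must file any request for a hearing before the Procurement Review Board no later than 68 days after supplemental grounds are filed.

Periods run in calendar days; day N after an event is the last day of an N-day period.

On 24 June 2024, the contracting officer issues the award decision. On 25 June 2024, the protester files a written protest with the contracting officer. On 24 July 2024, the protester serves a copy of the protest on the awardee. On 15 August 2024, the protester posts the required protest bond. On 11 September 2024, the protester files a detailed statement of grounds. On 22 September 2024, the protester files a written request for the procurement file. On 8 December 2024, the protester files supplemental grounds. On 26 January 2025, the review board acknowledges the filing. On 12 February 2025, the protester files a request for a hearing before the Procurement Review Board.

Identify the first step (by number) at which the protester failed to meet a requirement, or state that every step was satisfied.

Step 2

Step 1 — counting 20 days from 24 June 2024 (when the award decision is issued) gives a deadline of 14 July 2024; completed 25 June 2024, before the deadline.
Step 2 — must wait 20 days from 15 July 2024 (end of the 20-day objection period, which began when the written protest is filed on 25 June 2024), so not before 4 August 2024; 24 July 2024 is 11 days before the earliest permitted date.
No need to go further; step 2 was not satisfied.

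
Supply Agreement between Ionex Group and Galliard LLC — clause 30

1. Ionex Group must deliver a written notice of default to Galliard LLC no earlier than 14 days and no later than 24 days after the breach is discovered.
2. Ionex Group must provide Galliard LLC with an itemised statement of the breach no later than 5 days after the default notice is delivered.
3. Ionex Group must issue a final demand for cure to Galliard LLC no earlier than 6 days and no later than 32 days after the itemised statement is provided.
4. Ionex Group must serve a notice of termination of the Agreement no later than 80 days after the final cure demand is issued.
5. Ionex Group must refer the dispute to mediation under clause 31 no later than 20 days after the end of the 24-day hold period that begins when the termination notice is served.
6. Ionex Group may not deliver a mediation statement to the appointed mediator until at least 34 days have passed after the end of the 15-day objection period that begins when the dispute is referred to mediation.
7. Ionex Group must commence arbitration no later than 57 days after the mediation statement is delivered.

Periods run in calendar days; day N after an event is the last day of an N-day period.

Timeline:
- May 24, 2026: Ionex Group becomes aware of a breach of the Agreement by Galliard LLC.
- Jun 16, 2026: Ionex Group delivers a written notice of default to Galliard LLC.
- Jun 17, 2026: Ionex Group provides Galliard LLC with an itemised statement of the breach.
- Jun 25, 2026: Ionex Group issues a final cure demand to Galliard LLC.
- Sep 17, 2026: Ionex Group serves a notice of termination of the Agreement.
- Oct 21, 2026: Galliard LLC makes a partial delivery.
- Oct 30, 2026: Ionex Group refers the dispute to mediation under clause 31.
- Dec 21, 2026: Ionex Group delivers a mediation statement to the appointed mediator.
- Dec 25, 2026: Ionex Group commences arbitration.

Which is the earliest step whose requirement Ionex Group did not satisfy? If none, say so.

Step 4

(1) the permitted window runs from May 24, 2026 + 14 = Jun 7, 2026 to May 24, 2026 + 24 = Jun 17, 2026; done Jun 16, 2026 — within the window.
(2) due by Jun 16, 2026 + 5 days = Jun 21, 2026; completed Jun 17, 2026, before the deadline.
(3) the permitted window runs from Jun 17, 2026 + 6 = Jun 23, 2026 to Jun 17, 2026 + 32 = Jul 19, 2026; done Jun 25, 2026 — within the window.
(4) due by Jun 25, 2026 + 80 days = Sep 13, 2026; not done until Sep 17, 2026, 4 days after the deadline.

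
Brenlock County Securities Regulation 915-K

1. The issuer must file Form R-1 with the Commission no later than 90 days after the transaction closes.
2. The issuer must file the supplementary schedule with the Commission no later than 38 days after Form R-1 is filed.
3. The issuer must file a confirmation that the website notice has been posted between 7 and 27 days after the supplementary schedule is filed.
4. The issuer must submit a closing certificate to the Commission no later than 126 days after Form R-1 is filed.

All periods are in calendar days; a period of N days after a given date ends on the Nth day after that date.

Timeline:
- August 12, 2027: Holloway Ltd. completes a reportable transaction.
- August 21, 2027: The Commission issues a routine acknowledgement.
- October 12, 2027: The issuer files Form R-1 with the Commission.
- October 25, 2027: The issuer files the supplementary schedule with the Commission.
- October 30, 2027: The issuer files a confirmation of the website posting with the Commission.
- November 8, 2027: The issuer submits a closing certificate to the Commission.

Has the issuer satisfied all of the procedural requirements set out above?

Step 1 — counting 90 days from August 12, 2027 (when the transaction closes) gives a deadline of November 10, 2027; completed October 12, 2027, before the deadline.
Step 2 — counting 38 days from October 12, 2027 (when Form R-1 is filed) gives a deadline of November 19, 2027; completed October 25, 2027, before the deadline.
Step 3 — 7 and 27 days from October 25, 2027 (when the supplementary schedule is filed) are November 1, 2027 and November 21, 2027 respectively; done October 30, 2027 — 2 days before the window opened.
The procedure was therefore not followed at step 3.

No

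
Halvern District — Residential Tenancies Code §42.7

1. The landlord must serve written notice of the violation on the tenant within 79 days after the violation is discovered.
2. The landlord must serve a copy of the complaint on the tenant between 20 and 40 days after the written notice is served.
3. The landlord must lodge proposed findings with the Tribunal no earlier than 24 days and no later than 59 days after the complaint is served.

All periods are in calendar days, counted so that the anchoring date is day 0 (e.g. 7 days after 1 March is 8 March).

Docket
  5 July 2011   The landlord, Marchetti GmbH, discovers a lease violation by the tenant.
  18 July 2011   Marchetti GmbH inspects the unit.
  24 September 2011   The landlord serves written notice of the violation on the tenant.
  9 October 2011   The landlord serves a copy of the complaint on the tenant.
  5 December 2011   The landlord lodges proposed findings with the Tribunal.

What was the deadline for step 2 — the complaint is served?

3 November 2011

Step 2 runs from 24 September 2011, when the written notice is served. The window is 20–40 days after 24 September 2011; it closes on 3 November 2011.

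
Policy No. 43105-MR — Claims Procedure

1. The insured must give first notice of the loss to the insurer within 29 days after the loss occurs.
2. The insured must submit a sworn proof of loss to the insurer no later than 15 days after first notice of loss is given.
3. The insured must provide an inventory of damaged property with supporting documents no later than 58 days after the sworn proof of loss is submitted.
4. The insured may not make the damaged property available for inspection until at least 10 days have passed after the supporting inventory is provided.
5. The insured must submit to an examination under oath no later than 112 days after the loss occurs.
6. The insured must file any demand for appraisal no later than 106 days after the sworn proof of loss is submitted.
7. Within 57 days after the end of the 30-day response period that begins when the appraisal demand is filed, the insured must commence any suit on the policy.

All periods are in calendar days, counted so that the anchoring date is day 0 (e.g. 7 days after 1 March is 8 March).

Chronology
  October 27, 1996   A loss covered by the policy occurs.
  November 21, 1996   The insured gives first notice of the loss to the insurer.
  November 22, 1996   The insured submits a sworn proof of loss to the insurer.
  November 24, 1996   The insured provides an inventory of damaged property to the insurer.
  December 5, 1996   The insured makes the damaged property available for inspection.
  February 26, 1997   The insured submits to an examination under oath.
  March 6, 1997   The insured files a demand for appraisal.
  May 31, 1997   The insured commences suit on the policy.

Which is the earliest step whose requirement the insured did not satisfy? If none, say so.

Step 1: 29 days after October 27, 1996 (when the loss occurs) is November 25, 1996; completed November 21, 1996, before the deadline.
Step 2: 15 days after November 21, 1996 (when first notice of loss is given) is December 6, 1996; done November 22, 1996 — timely.
Step 3: 58 days after November 22, 1996 (when the sworn proof of loss is submitted) is January 19, 1997; November 24, 1996 is within that limit.
Step 4: the earliest permitted date is 10 days after November 24, 1996 (when the supporting inventory is provided), i.e. December 4, 1996; done December 5, 1996 — permitted.
Step 5: 112 days after October 27, 1996 (when the loss occurs) is February 16, 1997; not done until February 26, 1997, 10 days after the deadline.
Later steps need not be reached.

Step 5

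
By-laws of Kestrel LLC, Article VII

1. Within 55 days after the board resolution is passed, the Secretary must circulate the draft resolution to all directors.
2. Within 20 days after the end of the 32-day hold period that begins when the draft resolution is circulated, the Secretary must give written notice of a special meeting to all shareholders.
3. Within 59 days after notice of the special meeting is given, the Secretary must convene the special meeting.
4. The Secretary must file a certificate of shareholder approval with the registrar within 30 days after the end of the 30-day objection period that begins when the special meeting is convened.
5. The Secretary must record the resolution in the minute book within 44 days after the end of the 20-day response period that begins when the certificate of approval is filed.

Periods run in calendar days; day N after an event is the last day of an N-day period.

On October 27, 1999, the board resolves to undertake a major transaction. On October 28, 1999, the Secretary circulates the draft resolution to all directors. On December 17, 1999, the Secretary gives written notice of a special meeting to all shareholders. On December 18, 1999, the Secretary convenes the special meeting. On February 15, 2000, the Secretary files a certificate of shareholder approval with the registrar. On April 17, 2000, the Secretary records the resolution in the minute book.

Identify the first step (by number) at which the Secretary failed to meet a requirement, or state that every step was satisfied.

None — every step was satisfied

Step 1: 55 days after October 27, 1999 (when the board resolution is passed) is December 21, 1999; done October 28, 1999 — timely.
Step 2: 20 days after November 29, 1999 (end of the 32-day hold period, which began when the draft resolution is circulated on October 28, 1999) is December 19, 1999; December 17, 1999 is within that limit.
Step 3: 59 days after December 17, 1999 (when notice of the special meeting is given) is February 14, 2000; completed December 18, 1999, before the deadline.
Step 4: 30 days after January 17, 2000 (end of the 30-day objection period, which began when the special meeting is convened on December 18, 1999) is February 16, 2000; completed February 15, 2000, before the deadline.
Step 5: 44 days after March 6, 2000 (end of the 20-day response period, which began when the certificate of approval is filed on February 15, 2000) is April 19, 2000; done April 17, 2000 — timely.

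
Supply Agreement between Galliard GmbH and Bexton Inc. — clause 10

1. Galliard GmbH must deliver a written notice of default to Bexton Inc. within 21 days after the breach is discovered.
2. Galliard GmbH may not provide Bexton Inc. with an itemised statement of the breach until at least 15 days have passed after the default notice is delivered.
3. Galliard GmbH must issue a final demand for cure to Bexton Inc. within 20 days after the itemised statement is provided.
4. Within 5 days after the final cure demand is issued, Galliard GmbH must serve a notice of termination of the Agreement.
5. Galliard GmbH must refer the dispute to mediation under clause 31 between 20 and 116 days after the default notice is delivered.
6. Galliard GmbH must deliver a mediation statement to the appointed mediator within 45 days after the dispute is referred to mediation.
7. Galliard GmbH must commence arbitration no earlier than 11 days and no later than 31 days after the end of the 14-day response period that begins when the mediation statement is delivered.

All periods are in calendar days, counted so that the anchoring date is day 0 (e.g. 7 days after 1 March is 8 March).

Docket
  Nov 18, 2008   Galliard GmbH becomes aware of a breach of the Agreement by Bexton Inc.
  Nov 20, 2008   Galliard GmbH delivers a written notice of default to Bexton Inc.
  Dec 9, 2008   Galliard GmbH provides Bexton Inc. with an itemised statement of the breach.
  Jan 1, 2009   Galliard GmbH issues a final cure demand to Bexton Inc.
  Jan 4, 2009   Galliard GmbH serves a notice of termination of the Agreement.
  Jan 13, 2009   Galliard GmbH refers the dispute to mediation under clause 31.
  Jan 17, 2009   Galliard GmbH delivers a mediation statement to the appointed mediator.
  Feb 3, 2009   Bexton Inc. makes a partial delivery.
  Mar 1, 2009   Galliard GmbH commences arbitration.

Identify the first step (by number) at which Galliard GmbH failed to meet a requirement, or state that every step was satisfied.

Step 3

(1) due by Nov 18, 2008 + 21 days = Dec 9, 2008; completed Nov 20, 2008, before the deadline.
(2) permitted from Nov 20, 2008 + 15 days = Dec 5, 2008 onward; done Dec 9, 2008 — permitted.
(3) due by Dec 9, 2008 + 20 days = Dec 29, 2008; done Jan 1, 2009 — 3 days late.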